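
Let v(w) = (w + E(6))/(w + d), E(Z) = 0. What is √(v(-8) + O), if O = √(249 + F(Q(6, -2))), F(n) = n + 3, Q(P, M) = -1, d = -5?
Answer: √(104 + 169*√251)/13 ≈ 4.0569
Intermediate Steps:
F(n) = 3 + n
v(w) = w/(-5 + w) (v(w) = (w + 0)/(w - 5) = w/(-5 + w))
O = √251 (O = √(249 + (3 - 1)) = √(249 + 2) = √251 ≈ 15.843)
√(v(-8) + O) = √(-8/(-5 - 8) + √251) = √(-8/(-13) + √251) = √(-8*(-1/13) + √251) = √(8/13 + √251)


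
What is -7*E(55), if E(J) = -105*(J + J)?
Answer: 80850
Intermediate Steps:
E(J) = -210*J
-7*E(55) = -(-1470)*55 = -7*(-11550) = 80850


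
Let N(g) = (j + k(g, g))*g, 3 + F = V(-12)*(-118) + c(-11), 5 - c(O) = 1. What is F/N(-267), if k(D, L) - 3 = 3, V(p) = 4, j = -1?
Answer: 157/445 ≈ 0.35281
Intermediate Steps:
c(O) = 4 (c(O) = 5 - 1*1 = 5 - 1 = 4)
F = -471 (F = -3 + (4*(-118) + 4) = -3 + (-472 + 4) = -3 - 468 = -471)
k(D, L) = 6 (k(D, L) = 3 + 3 = 6)
N(g) = 5*g (N(g) = (-1 + 6)*g = 5*g)
F/N(-267) = -471/(5*(-267)) = -471/(-1335) = -471*(-1/1335) = 157/445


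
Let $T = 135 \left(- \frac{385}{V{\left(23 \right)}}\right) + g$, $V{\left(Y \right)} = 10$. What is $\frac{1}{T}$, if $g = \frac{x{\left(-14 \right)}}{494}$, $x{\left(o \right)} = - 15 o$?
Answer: $- \frac{494}{2567355} \approx -0.00019242$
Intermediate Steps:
$g = \frac{105}{247}$ ($g = \frac{\left(-15\right) \left(-14\right)}{494} = 210 \cdot \frac{1}{494} = \frac{105}{247} \approx 0.4251$)
$T = - \frac{2567355}{494}$ ($T = 135 \left(- \frac{385}{10}\right) + \frac{105}{247} = 135 \left(\left(-385\right) \frac{1}{10}\right) + \frac{105}{247} = 135 \left(- \frac{77}{2}\right) + \frac{105}{247} = - \frac{10395}{2} + \frac{105}{247} = - \frac{2567355}{494} \approx -5197.1$)
$\frac{1}{T} = \frac{1}{- \frac{2567355}{494}} = - \frac{494}{2567355}$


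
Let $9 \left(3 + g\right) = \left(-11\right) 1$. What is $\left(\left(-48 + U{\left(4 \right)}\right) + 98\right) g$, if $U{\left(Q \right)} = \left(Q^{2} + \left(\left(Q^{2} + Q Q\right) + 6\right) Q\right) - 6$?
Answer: $- \frac{8056}{9} \approx -895.11$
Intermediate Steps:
$U{\left(Q \right)} = -6 + Q^{2} + Q \left(6 + 2 Q^{2}\right)$ ($U{\left(Q \right)} = \left(Q^{2} + \left(\left(Q^{2} + Q^{2}\right) + 6\right) Q\right) - 6 = \left(Q^{2} + \left(2 Q^{2} + 6\right) Q\right) - 6 = \left(Q^{2} + \left(6 + 2 Q^{2}\right) Q\right) - 6 = \left(Q^{2} + Q \left(6 + 2 Q^{2}\right)\right) - 6 = -6 + Q^{2} + Q \left(6 + 2 Q^{2}\right)$)
$g = - \frac{38}{9}$ ($g = -3 + \frac{\left(-11\right) 1}{9} = -3 + \frac{1}{9} \left(-11\right) = -3 - \frac{11}{9} = - \frac{38}{9} \approx -4.2222$)
$\left(\left(-48 + U{\left(4 \right)}\right) + 98\right) g = \left(\left(-48 + \left(-6 + 4^{2} + 2 \cdot 4^{3} + 6 \cdot 4\right)\right) + 98\right) \left(- \frac{38}{9}\right) = \left(\left(-48 + \left(-6 + 16 + 2 \cdot 64 + 24\right)\right) + 98\right) \left(- \frac{38}{9}\right) = \left(\left(-48 + \left(-6 + 16 + 128 + 24\right)\right) + 98\right) \left(- \frac{38}{9}\right) = \left(\left(-48 + 162\right) + 98\right) \left(- \frac{38}{9}\right) = \left(114 + 98\right) \left(- \frac{38}{9}\right) = 212 \left(- \frac{38}{9}\right) = - \frac{8056}{9}$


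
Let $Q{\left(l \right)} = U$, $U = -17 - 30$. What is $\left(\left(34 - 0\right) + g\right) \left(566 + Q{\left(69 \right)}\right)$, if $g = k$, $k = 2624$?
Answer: $1379502$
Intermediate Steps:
$U = -47$
$Q{\left(l \right)} = -47$
$g = 2624$
$\left(\left(34 - 0\right) + g\right) \left(566 + Q{\left(69 \right)}\right) = \left(\left(34 - 0\right) + 2624\right) \left(566 - 47\right) = \left(\left(34 + 0\right) + 2624\right) 519 = \left(34 + 2624\right) 519 = 2658 \cdot 519 = 1379502$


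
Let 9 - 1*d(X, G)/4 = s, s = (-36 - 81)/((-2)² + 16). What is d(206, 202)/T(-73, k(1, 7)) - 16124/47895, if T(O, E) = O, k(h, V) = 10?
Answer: -804403/699267 ≈ -1.1504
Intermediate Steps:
s = -117/20 (s = -117/(4 + 16) = -117/20 ≈ -5.8500)
d(X, G) = 297/5 (d(X, G) = 36 - 4*(-117/20) = 36 + 117/5 = 297/5)
d(206, 202)/T(-73, k(1, 7)) - 16124/47895 = (297/5)/(-73) - 16124/47895 = (297/5)*(-1/73) - 16124*1/47895 = -297/365 - 16124/47895 = -804403/699267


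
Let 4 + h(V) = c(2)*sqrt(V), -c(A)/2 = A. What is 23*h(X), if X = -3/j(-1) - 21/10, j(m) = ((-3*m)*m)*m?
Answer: -92 - 46*I*sqrt(310)/5 ≈ -92.0 - 161.98*I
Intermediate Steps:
c(A) = -2*A
j(m) = -3*m**3 (j(m) = (-3*m**2)*m = -3*m**3)
X = -31/10 (X = -3/((-3*(-1)**3)) - 21/10 = -3/((-3*(-1))) - 21*1/10 = -3/3 - 21/10 = -3*1/3 - 21/10 = -1 - 21/10 = -31/10 ≈ -3.1000)
h(V) = -4 - 4*sqrt(V) (h(V) = -4 + (-2*2)*sqrt(V) = -4 - 4*sqrt(V))
23*h(X) = 23*(-4 - 2*I*sqrt(310)/5) = -92 - 46*I*sqrt(310)/5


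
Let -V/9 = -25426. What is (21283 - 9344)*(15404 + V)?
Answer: 2915957482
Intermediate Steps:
V = 228834 (V = -9*(-25426) = 228834)
(21283 - 9344)*(15404 + V) = (21283 - 9344)*(15404 + 228834) = 11939*244238 = 2915957482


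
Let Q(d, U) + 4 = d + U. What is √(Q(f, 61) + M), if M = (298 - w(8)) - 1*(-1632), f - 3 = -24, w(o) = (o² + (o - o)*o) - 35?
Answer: √1937 ≈ 44.011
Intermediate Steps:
w(o) = -35 + o² (w(o) = (o² + 0*o) - 35 = (o² + 0) - 35 = o² - 35 = -35 + o²)
f = -21 (f = 3 - 24 = -21)
Q(d, U) = -4 + U + d (Q(d, U) = -4 + (d + U) = -4 + (U + d) = -4 + U + d)
M = 1901 (M = (298 - (-35 + 8²)) - 1*(-1632) = (298 - (-35 + 64)) + 1632 = (298 - 1*29) + 1632 = (298 - 29) + 1632 = 269 + 1632 = 1901)
√(Q(f, 61) + M) = √((-4 + 61 - 21) + 1901) = √(36 + 1901) = √1937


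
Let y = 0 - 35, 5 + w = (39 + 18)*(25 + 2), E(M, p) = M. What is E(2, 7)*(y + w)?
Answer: 2998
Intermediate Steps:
w = 1534 (w = -5 + (39 + 18)*(25 + 2) = -5 + 57*27 = -5 + 1539 = 1534)
y = -35
E(2, 7)*(y + w) = 2*(-35 + 1534) = 2*1499 = 2998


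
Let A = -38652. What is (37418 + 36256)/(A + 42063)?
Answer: 8186/379 ≈ 21.599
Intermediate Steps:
(37418 + 36256)/(A + 42063) = (37418 + 36256)/(-38652 + 42063) = 73674/3411 = 73674*(1/3411) = 8186/379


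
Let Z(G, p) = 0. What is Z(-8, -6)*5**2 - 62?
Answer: -62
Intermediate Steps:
Z(-8, -6)*5**2 - 62 = 0*5**2 - 62 = 0*25 - 62 = 0 - 62 = -62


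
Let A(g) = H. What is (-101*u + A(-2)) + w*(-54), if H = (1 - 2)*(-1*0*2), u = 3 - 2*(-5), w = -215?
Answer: 10297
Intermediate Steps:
u = 13 (u = 3 + 10 = 13)
H = 0 (H = -0*2 = -1*0 = 0)
A(g) = 0
(-101*u + A(-2)) + w*(-54) = (-101*13 + 0) - 215*(-54) = (-1313 + 0) + 11610 = -1313 + 11610 = 10297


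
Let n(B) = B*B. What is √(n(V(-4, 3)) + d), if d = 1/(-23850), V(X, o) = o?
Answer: √22752794/1590 ≈ 3.0000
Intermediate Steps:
d = -1/23850 ≈ -4.1929e-5
n(B) = B²
√(n(V(-4, 3)) + d) = √(3² - 1/23850) = √(9 - 1/23850) = √(214649/23850) = √22752794/1590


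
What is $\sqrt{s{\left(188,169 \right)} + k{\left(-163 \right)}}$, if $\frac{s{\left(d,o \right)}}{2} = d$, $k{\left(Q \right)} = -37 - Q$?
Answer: $\sqrt{502} \approx 22.405$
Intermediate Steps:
$s{\left(d,o \right)} = 2 d$
$\sqrt{s{\left(188,169 \right)} + k{\left(-163 \right)}} = \sqrt{2 \cdot 188 - -126} = \sqrt{376 + \left(-37 + 163\right)} = \sqrt{376 + 126} = \sqrt{502}$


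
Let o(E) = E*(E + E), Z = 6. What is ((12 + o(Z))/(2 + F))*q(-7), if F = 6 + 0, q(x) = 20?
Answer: 210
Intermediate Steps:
F = 6
o(E) = 2*E² (o(E) = E*(2*E) = 2*E²)
((12 + o(Z))/(2 + F))*q(-7) = ((12 + 2*6²)/(2 + 6))*20 = ((12 + 2*36)/8)*20 = ((12 + 72)*(⅛))*20 = (84*(⅛))*20 = (21/2)*20 = 210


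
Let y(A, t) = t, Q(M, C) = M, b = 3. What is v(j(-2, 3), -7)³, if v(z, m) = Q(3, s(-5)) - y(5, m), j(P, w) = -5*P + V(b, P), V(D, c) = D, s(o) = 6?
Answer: 1000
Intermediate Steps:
j(P, w) = 3 - 5*P (j(P, w) = -5*P + 3 = 3 - 5*P)
v(z, m) = 3 - m
v(j(-2, 3), -7)³ = (3 - 1*(-7))³ = (3 + 7)³ = 10³ = 1000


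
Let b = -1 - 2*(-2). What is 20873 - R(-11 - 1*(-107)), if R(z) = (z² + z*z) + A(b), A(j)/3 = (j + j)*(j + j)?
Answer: 2333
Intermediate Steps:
b = 3 (b = -1 + 4 = 3)
A(j) = 12*j² (A(j) = 3*((j + j)*(j + j)) = 3*((2*j)*(2*j)) = 3*(4*j²) = 12*j²)
R(z) = 108 + 2*z² (R(z) = (z² + z*z) + 12*3² = (z² + z²) + 12*9 = 2*z² + 108 = 108 + 2*z²)
20873 - R(-11 - 1*(-107)) = 20873 - (108 + 2*(-11 - 1*(-107))²) = 20873 - (108 + 2*(-11 + 107)²) = 20873 - (108 + 2*96²) = 20873 - (108 + 2*9216) = 20873 - (108 + 18432) = 20873 - 1*18540 = 20873 - 18540 = 2333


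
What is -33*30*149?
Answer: -147510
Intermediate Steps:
-33*30*149 = -990*149 = -147510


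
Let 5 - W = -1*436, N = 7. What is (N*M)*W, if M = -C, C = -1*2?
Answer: 6174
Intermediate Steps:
C = -2
M = 2 (M = -1*(-2) = 2)
W = 441 (W = 5 - (-1)*436 = 5 - 1*(-436) = 5 + 436 = 441)
(N*M)*W = (7*2)*441 = 14*441 = 6174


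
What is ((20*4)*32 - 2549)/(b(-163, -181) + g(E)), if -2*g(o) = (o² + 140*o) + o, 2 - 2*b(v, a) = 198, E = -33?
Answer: 11/1684 ≈ 0.0065321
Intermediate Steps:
b(v, a) = -98 (b(v, a) = 1 - ½*198 = 1 - 99 = -98)
g(o) = -141*o/2 - o²/2 (g(o) = -((o² + 140*o) + o)/2 = -(o² + 141*o)/2 = -141*o/2 - o²/2)
((20*4)*32 - 2549)/(b(-163, -181) + g(E)) = ((20*4)*32 - 2549)/(-98 - ½*(-33)*(141 - 33)) = (80*32 - 2549)/(-98 - ½*(-33)*108) = (2560 - 2549)/(-98 + 1782) = 11/1684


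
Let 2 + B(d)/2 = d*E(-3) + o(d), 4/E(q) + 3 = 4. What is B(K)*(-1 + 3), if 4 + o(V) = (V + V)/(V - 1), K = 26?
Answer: 10008/25 ≈ 400.32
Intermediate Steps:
E(q) = 4 (E(q) = 4/(-3 + 4) = 4/1 = 4*1 = 4)
o(V) = -4 + 2*V/(-1 + V) (o(V) = -4 + (V + V)/(V - 1) = -4 + (2*V)/(-1 + V) = -4 + 2*V/(-1 + V))
B(d) = -4 + 8*d + 4*(2 - d)/(-1 + d) (B(d) = -4 + 2*(d*4 + 2*(2 - d)/(-1 + d)) = -4 + 2*(4*d + 2*(2 - d)/(-1 + d)) = -4 + (8*d + 4*(2 - d)/(-1 + d)) = -4 + 8*d + 4*(2 - d)/(-1 + d))
B(K)*(-1 + 3) = (4*(3 - 4*26 + 2*26²)/(-1 + 26))*(-1 + 3) = (4*(3 - 104 + 2*676)/25)*2 = (4*(1/25)*(3 - 104 + 1352))*2 = (4*(1/25)*1251)*2 = (5004/25)*2 = 10008/25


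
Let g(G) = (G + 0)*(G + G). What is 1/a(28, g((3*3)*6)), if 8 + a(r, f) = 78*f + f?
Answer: 1/460720 ≈ 2.1705e-6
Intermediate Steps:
g(G) = 2*G² (g(G) = G*(2*G) = 2*G²)
a(r, f) = -8 + 79*f (a(r, f) = -8 + (78*f + f) = -8 + 79*f)
1/a(28, g((3*3)*6)) = 1/(-8 + 79*(2*((3*3)*6)²)) = 1/(-8 + 79*(2*(9*6)²)) = 1/(-8 + 79*(2*54²)) = 1/(-8 + 79*(2*2916)) = 1/(-8 + 79*5832) = 1/(-8 + 460728) = 1/460720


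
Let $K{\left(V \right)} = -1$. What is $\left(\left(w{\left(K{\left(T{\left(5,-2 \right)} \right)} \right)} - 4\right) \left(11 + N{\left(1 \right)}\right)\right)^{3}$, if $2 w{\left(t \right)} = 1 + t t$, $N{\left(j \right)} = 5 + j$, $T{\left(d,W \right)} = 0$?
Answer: $-132651$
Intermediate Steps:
$w{\left(t \right)} = \frac{1}{2} + \frac{t^{2}}{2}$ ($w{\left(t \right)} = \frac{1 + t t}{2} = \frac{1 + t^{2}}{2} = \frac{1}{2} + \frac{t^{2}}{2}$)
$\left(\left(w{\left(K{\left(T{\left(5,-2 \right)} \right)} \right)} - 4\right) \left(11 + N{\left(1 \right)}\right)\right)^{3} = \left(\left(\left(\frac{1}{2} + \frac{\left(-1\right)^{2}}{2}\right) - 4\right) \left(11 + \left(5 + 1\right)\right)\right)^{3} = \left(\left(\left(\frac{1}{2} + \frac{1}{2} \cdot 1\right) - 4\right) \left(11 + 6\right)\right)^{3} = \left(\left(\left(\frac{1}{2} + \frac{1}{2}\right) - 4\right) 17\right)^{3} = \left(\left(1 - 4\right) 17\right)^{3} = \left(\left(-3\right) 17\right)^{3} = \left(-51\right)^{3} = -132651$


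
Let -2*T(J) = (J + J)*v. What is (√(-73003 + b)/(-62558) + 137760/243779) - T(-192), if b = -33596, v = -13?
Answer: 608610144/243779 - I*√106599/62558 ≈ 2496.6 - 0.0052191*I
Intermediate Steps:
T(J) = 13*J (T(J) = -(J + J)*(-13)/2 = -2*J*(-13)/2 = -(-13)*J = 13*J)
(√(-73003 + b)/(-62558) + 137760/243779) - T(-192) = (√(-73003 - 33596)/(-62558) + 137760/243779) - 13*(-192) = (√(-106599)*(-1/62558) + 137760*(1/243779)) - 1*(-2496) = ((I*√106599)*(-1/62558) + 137760/243779) + 2496 = (-I*√106599/62558 + 137760/243779) + 2496 = (137760/243779 - I*√106599/62558) + 2496 = 608610144/243779 - I*√106599/62558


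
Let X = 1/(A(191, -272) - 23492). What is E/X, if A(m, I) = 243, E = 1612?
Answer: -37477388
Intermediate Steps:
X = -1/23249 (X = 1/(243 - 23492) = 1/(-23249) = -1/23249 ≈ -4.3013e-5)
E/X = 1612/(-1/23249) = 1612*(-23249) = -37477388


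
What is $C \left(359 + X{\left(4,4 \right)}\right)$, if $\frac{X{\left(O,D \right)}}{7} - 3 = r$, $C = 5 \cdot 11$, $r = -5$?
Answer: $18975$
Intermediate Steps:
$C = 55$
$X{\left(O,D \right)} = -14$ ($X{\left(O,D \right)} = 21 + 7 \left(-5\right) = 21 - 35 = -14$)
$C \left(359 + X{\left(4,4 \right)}\right) = 55 \left(359 - 14\right) = 55 \cdot 345 = 18975$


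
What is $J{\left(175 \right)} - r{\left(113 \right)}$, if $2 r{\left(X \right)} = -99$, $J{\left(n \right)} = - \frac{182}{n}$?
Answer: $\frac{2423}{50} \approx 48.46$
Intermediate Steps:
$r{\left(X \right)} = - \frac{99}{2}$ ($r{\left(X \right)} = \frac{1}{2} \left(-99\right) = - \frac{99}{2}$)
$J{\left(175 \right)} - r{\left(113 \right)} = - \frac{182}{175} - - \frac{99}{2} = \left(-182\right) \frac{1}{175} + \frac{99}{2} = - \frac{26}{25} + \frac{99}{2} = \frac{2423}{50}$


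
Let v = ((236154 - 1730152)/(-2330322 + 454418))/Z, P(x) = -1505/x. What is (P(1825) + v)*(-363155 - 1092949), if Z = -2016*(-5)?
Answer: 6905691527297251/5751521664 ≈ 1.2007e+6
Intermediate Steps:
Z = 10080
v = 746999/9454556160 (v = ((236154 - 1730152)/(-2330322 + 454418))/10080 = -1493998/(-1875904)*(1/10080) = -1493998*(-1/1875904)*(1/10080) = (746999/937952)*(1/10080) = 746999/9454556160 ≈ 7.9009e-5)
(P(1825) + v)*(-363155 - 1092949) = (-1505/1825 + 746999/9454556160)*(-363155 - 1092949) = (-1505*1/1825 + 746999/9454556160)*(-1456104) = (-301/365 + 746999/9454556160)*(-1456104) = -113821949981/138036519936*(-1456104) = 6905691527297251/5751521664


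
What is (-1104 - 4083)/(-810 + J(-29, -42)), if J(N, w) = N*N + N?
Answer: -5187/2 ≈ -2593.5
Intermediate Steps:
J(N, w) = N + N**2 (J(N, w) = N**2 + N = N + N**2)
(-1104 - 4083)/(-810 + J(-29, -42)) = (-1104 - 4083)/(-810 - 29*(1 - 29)) = -5187/(-810 - 29*(-28)) = -5187/(-810 + 812) = -5187/2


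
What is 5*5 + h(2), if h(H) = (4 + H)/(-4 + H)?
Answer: 22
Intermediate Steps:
h(H) = (4 + H)/(-4 + H)
5*5 + h(2) = 5*5 + (4 + 2)/(-4 + 2) = 25 + 6/(-2) = 25 - ½*6 = 25 - 3 = 22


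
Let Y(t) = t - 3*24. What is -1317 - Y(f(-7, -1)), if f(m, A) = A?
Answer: -1244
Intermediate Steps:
Y(t) = -72 + t (Y(t) = t - 72 = -72 + t)
-1317 - Y(f(-7, -1)) = -1317 - (-72 - 1) = -1317 - 1*(-73) = -1317 + 73 = -1244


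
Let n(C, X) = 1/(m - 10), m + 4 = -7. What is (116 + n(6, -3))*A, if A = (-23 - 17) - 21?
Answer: -148535/21 ≈ -7073.1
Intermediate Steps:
m = -11 (m = -4 - 7 = -11)
n(C, X) = -1/21 (n(C, X) = 1/(-11 - 10) = 1/(-21) = -1/21)
A = -61 (A = -40 - 21 = -61)
(116 + n(6, -3))*A = (116 - 1/21)*(-61) = (2435/21)*(-61) = -148535/21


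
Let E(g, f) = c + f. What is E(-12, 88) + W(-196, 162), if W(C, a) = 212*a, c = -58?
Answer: 34374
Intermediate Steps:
E(g, f) = -58 + f
E(-12, 88) + W(-196, 162) = (-58 + 88) + 212*162 = 30 + 34344 = 34374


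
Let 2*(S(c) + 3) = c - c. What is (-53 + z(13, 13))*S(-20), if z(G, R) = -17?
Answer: 210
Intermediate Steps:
S(c) = -3 (S(c) = -3 + (c - c)/2 = -3 + (1/2)*0 = -3 + 0 = -3)
(-53 + z(13, 13))*S(-20) = (-53 - 17)*(-3) = -70*(-3) = 210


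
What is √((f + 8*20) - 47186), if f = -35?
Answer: 9*I*√581 ≈ 216.94*I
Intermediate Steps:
√((f + 8*20) - 47186) = √((-35 + 8*20) - 47186) = √((-35 + 160) - 47186) = √(125 - 47186) = √(-47061) = 9*I*√581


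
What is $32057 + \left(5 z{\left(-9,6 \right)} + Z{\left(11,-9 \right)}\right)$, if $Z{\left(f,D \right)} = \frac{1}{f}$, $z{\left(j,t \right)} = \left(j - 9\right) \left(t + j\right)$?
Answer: $\frac{355598}{11} \approx 32327.0$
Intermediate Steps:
$z{\left(j,t \right)} = \left(-9 + j\right) \left(j + t\right)$
$32057 + \left(5 z{\left(-9,6 \right)} + Z{\left(11,-9 \right)}\right) = 32057 + \left(5 \left(\left(-9\right)^{2} - -81 - 54 - 54\right) + \frac{1}{11}\right) = 32057 + \left(5 \left(81 + 81 - 54 - 54\right) + \frac{1}{11}\right) = 32057 + \left(5 \cdot 54 + \frac{1}{11}\right) = 32057 + \left(270 + \frac{1}{11}\right) = 32057 + \frac{2971}{11} = \frac{355598}{11}$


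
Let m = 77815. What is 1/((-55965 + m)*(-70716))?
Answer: -1/1545144600 ≈ -6.4719e-10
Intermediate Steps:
1/((-55965 + m)*(-70716)) = 1/((-55965 + 77815)*(-70716)) = -1/70716/21850 = (1/21850)*(-1/70716) = -1/1545144600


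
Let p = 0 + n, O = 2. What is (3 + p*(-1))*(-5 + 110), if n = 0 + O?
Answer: 105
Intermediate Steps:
n = 2 (n = 0 + 2 = 2)
p = 2 (p = 0 + 2 = 2)
(3 + p*(-1))*(-5 + 110) = (3 + 2*(-1))*(-5 + 110) = (3 - 2)*105 = 1*105 = 105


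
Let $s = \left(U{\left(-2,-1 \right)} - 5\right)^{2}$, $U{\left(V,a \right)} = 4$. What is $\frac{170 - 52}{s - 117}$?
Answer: $- \frac{59}{58} \approx -1.0172$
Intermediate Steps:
$s = 1$ ($s = \left(4 - 5\right)^{2} = \left(-1\right)^{2} = 1$)
$\frac{170 - 52}{s - 117} = \frac{170 - 52}{1 - 117} = \frac{118}{-116} = 118 \left(- \frac{1}{116}\right) = - \frac{59}{58}$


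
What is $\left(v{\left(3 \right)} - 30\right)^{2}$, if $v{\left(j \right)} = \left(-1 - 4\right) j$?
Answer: $2025$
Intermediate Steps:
$v{\left(j \right)} = - 5 j$
$\left(v{\left(3 \right)} - 30\right)^{2} = \left(\left(-5\right) 3 - 30\right)^{2} = \left(-15 - 30\right)^{2} = \left(-45\right)^{2} = 2025$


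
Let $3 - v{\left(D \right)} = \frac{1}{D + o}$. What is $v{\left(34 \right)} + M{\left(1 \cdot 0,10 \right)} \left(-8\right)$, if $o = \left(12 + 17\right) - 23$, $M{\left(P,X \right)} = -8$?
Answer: $\frac{2679}{40} \approx 66.975$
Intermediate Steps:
$o = 6$ ($o = 29 - 23 = 6$)
$v{\left(D \right)} = 3 - \frac{1}{6 + D}$ ($v{\left(D \right)} = 3 - \frac{1}{D + 6} = 3 - \frac{1}{6 + D}$)
$v{\left(34 \right)} + M{\left(1 \cdot 0,10 \right)} \left(-8\right) = \frac{17 + 3 \cdot 34}{6 + 34} - -64 = \frac{17 + 102}{40} + 64 = \frac{1}{40} \cdot 119 + 64 = \frac{119}{40} + 64 = \frac{2679}{40}$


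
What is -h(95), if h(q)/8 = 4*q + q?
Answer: -3800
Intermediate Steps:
h(q) = 40*q (h(q) = 8*(4*q + q) = 8*(5*q) = 40*q)
-h(95) = -40*95 = -1*3800 = -3800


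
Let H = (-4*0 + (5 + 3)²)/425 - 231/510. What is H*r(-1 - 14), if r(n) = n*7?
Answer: 5397/170 ≈ 31.747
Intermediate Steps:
r(n) = 7*n
H = -257/850 (H = (0 + 8²)*(1/425) - 231*1/510 = (0 + 64)*(1/425) - 77/170 = 64*(1/425) - 77/170 = 64/425 - 77/170 = -257/850 ≈ -0.30235)
H*r(-1 - 14) = -1799*(-1 - 14)/850 = -1799*(-15)/850 = -257/850*(-105) = 5397/170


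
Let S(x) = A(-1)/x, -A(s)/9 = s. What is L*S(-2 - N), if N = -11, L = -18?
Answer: -18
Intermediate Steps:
A(s) = -9*s
S(x) = 9/x (S(x) = (-9*(-1))/x = 9/x)
L*S(-2 - N) = -162/(-2 - 1*(-11)) = -162/(-2 + 11) = -162/9 = -18*1 = -18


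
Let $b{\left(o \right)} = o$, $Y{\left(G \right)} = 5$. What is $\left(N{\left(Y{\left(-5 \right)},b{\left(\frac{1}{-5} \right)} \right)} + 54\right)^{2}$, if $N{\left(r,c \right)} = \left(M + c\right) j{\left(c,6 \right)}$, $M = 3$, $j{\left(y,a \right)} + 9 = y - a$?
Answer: $\frac{81796}{625} \approx 130.87$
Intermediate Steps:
$j{\left(y,a \right)} = -9 + y - a$ ($j{\left(y,a \right)} = -9 - \left(a - y\right) = -9 + y - a$)
$N{\left(r,c \right)} = \left(-15 + c\right) \left(3 + c\right)$ ($N{\left(r,c \right)} = \left(3 + c\right) \left(-9 + c - 6\right) = \left(3 + c\right) \left(-15 + c\right) = \left(-15 + c\right) \left(3 + c\right)$)
$\left(N{\left(Y{\left(-5 \right)},b{\left(\frac{1}{-5} \right)} \right)} + 54\right)^{2} = \left(\left(-15 + \frac{1}{-5}\right) \left(3 + \frac{1}{-5}\right) + 54\right)^{2} = \left(\left(-15 - \frac{1}{5}\right) \left(3 - \frac{1}{5}\right) + 54\right)^{2} = \left(\left(- \frac{76}{5}\right) \frac{14}{5} + 54\right)^{2} = \left(- \frac{1064}{25} + 54\right)^{2} = \left(\frac{286}{25}\right)^{2} = \frac{81796}{625}$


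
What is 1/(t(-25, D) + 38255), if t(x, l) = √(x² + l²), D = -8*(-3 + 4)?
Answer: 38255/1463444336 - √689/1463444336 ≈ 2.6122e-5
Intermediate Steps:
D = -8 (D = -8*1 = -8)
t(x, l) = √(l² + x²)
1/(t(-25, D) + 38255) = 1/(√((-8)² + (-25)²) + 38255) = 1/(√(64 + 625) + 38255) = 1/(√689 + 38255) = 1/(38255 + √689)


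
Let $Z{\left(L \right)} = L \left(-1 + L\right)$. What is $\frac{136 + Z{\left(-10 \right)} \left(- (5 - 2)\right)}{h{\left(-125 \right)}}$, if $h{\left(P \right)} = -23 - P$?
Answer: $- \frac{97}{51} \approx -1.902$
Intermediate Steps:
$\frac{136 + Z{\left(-10 \right)} \left(- (5 - 2)\right)}{h{\left(-125 \right)}} = \frac{136 + - 10 \left(-1 - 10\right) \left(- (5 - 2)\right)}{-23 - -125} = \frac{136 + \left(-10\right) \left(-11\right) \left(\left(-1\right) 3\right)}{-23 + 125} = \frac{136 + 110 \left(-3\right)}{102} = \left(136 - 330\right) \frac{1}{102} = \left(-194\right) \frac{1}{102} = - \frac{97}{51}$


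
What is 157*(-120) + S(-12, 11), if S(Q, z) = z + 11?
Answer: -18818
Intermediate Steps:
S(Q, z) = 11 + z
157*(-120) + S(-12, 11) = 157*(-120) + (11 + 11) = -18840 + 22 = -18818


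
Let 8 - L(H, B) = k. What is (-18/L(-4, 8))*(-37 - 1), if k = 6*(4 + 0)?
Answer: -171/4 ≈ -42.750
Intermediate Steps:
k = 24 (k = 6*4 = 24)
L(H, B) = -16 (L(H, B) = 8 - 1*24 = 8 - 24 = -16)
(-18/L(-4, 8))*(-37 - 1) = (-18/(-16))*(-37 - 1) = -18*(-1/16)*(-38) = (9/8)*(-38) = -171/4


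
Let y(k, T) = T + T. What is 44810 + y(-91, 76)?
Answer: 44962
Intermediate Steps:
y(k, T) = 2*T
44810 + y(-91, 76) = 44810 + 2*76 = 44810 + 152 = 44962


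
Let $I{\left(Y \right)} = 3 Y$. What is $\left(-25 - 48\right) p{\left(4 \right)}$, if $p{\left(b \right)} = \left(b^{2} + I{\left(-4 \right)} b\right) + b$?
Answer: $2044$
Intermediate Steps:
$p{\left(b \right)} = b^{2} - 11 b$ ($p{\left(b \right)} = \left(b^{2} + 3 \left(-4\right) b\right) + b = \left(b^{2} - 12 b\right) + b = b^{2} - 11 b$)
$\left(-25 - 48\right) p{\left(4 \right)} = \left(-25 - 48\right) 4 \left(-11 + 4\right) = - 73 \cdot 4 \left(-7\right) = \left(-73\right) \left(-28\right) = 2044$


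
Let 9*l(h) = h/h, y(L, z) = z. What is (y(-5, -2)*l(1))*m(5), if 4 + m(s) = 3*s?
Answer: -22/9 ≈ -2.4444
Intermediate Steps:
l(h) = 1/9 (l(h) = (h/h)/9 = (1/9)*1 = 1/9)
m(s) = -4 + 3*s
(y(-5, -2)*l(1))*m(5) = (-2*1/9)*(-4 + 3*5) = -2*(-4 + 15)/9 = -2/9*11 = -22/9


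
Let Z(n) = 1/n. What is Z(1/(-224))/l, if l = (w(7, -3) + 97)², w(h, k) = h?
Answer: -7/338 ≈ -0.020710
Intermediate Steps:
l = 10816 (l = (7 + 97)² = 104² = 10816)
Z(1/(-224))/l = 1/(1/(-224)*10816) = (1/10816)/(-1/224) = -224*1/10816 = -7/338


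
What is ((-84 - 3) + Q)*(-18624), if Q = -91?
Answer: 3315072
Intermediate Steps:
((-84 - 3) + Q)*(-18624) = ((-84 - 3) - 91)*(-18624) = (-87 - 91)*(-18624) = -178*(-18624) = 3315072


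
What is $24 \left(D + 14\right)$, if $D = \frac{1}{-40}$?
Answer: $\frac{1677}{5} \approx 335.4$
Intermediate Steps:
$D = - \frac{1}{40} \approx -0.025$
$24 \left(D + 14\right) = 24 \left(- \frac{1}{40} + 14\right) = 24 \cdot \frac{559}{40} = \frac{1677}{5}$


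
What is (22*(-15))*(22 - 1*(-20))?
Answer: -13860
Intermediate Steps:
(22*(-15))*(22 - 1*(-20)) = -330*(22 + 20) = -330*42 = -13860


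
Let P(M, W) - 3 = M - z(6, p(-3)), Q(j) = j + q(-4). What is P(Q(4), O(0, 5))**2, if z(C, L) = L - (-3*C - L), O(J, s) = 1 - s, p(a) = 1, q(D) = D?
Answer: 289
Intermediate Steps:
Q(j) = -4 + j (Q(j) = j - 4 = -4 + j)
z(C, L) = 2*L + 3*C (z(C, L) = L - (-L - 3*C) = L + (L + 3*C) = 2*L + 3*C)
P(M, W) = -17 + M (P(M, W) = 3 + (M - (2*1 + 3*6)) = 3 + (M - (2 + 18)) = 3 + (M - 1*20) = 3 + (M - 20) = 3 + (-20 + M) = -17 + M)
P(Q(4), O(0, 5))**2 = (-17 + (-4 + 4))**2 = (-17 + 0)**2 = (-17)**2 = 289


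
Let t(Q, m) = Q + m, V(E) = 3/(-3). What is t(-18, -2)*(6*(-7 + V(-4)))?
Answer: 960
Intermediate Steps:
V(E) = -1 (V(E) = 3*(-1/3) = -1)
t(-18, -2)*(6*(-7 + V(-4))) = (-18 - 2)*(6*(-7 - 1)) = -120*(-8) = -20*(-48) = 960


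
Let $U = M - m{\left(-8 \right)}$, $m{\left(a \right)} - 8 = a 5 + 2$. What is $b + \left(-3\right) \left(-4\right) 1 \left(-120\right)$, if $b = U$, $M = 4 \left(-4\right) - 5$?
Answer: $-1431$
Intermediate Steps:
$m{\left(a \right)} = 10 + 5 a$ ($m{\left(a \right)} = 8 + \left(a 5 + 2\right) = 8 + \left(5 a + 2\right) = 8 + \left(2 + 5 a\right) = 10 + 5 a$)
$M = -21$ ($M = -16 - 5 = -21$)
$U = 9$ ($U = -21 - \left(10 + 5 \left(-8\right)\right) = -21 - \left(10 - 40\right) = -21 - -30 = -21 + 30 = 9$)
$b = 9$
$b + \left(-3\right) \left(-4\right) 1 \left(-120\right) = 9 + \left(-3\right) \left(-4\right) 1 \left(-120\right) = 9 + 12 \cdot 1 \left(-120\right) = 9 + 12 \left(-120\right) = 9 - 1440 = -1431$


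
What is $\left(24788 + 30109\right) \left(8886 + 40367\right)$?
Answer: $2703841941$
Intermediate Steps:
$\left(24788 + 30109\right) \left(8886 + 40367\right) = 54897 \cdot 49253 = 2703841941$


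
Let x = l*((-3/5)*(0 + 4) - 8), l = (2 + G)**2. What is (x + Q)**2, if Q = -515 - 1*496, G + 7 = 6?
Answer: 26081449/25 ≈ 1.0433e+6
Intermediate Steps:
G = -1 (G = -7 + 6 = -1)
l = 1 (l = (2 - 1)**2 = 1**2 = 1)
x = -52/5 (x = 1*((-3/5)*(0 + 4) - 8) = 1*(-3*1/5*4 - 8) = 1*(-3/5*4 - 8) = 1*(-12/5 - 8) = 1*(-52/5) = -52/5 ≈ -10.400)
Q = -1011 (Q = -515 - 496 = -1011)
(x + Q)**2 = (-52/5 - 1011)**2 = (-5107/5)**2 = 26081449/25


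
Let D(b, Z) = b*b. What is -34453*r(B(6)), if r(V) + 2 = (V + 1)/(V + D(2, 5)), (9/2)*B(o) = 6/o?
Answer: 2239445/38 ≈ 58933.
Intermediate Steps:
D(b, Z) = b²
B(o) = 4/(3*o) (B(o) = 2*(6/o)/9 = 4/(3*o))
r(V) = -2 + (1 + V)/(4 + V) (r(V) = -2 + (V + 1)/(V + 2²) = -2 + (1 + V)/(V + 4) = -2 + (1 + V)/(4 + V))
-34453*r(B(6)) = -34453*(-7 - 4/(3*6))/(4 + (4/3)/6) = -34453*(-7 - 4/(3*6))/(4 + (4/3)*(⅙)) = -34453*(-7 - 1*2/9)/(4 + 2/9) = -34453*(-7 - 2/9)/38/9 = -310077*(-65)/(38*9) = -34453*(-65/38) = 2239445/38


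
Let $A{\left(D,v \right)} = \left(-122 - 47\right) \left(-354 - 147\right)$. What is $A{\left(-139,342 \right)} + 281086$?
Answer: $365755$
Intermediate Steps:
$A{\left(D,v \right)} = 84669$ ($A{\left(D,v \right)} = \left(-169\right) \left(-501\right) = 84669$)
$A{\left(-139,342 \right)} + 281086 = 84669 + 281086 = 365755$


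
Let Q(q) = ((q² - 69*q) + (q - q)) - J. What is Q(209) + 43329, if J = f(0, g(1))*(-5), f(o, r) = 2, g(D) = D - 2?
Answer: 72599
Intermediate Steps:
g(D) = -2 + D
J = -10 (J = 2*(-5) = -10)
Q(q) = 10 + q² - 69*q (Q(q) = ((q² - 69*q) + (q - q)) - 1*(-10) = ((q² - 69*q) + 0) + 10 = (q² - 69*q) + 10 = 10 + q² - 69*q)
Q(209) + 43329 = (10 + 209² - 69*209) + 43329 = (10 + 43681 - 14421) + 43329 = 29270 + 43329 = 72599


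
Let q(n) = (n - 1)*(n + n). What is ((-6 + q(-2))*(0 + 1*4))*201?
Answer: 4824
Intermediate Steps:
q(n) = 2*n*(-1 + n) (q(n) = (-1 + n)*(2*n) = 2*n*(-1 + n))
((-6 + q(-2))*(0 + 1*4))*201 = ((-6 + 2*(-2)*(-1 - 2))*(0 + 1*4))*201 = ((-6 + 2*(-2)*(-3))*(0 + 4))*201 = ((-6 + 12)*4)*201 = (6*4)*201 = 24*201 = 4824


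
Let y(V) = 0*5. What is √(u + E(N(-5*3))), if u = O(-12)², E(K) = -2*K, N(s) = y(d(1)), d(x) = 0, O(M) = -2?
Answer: 2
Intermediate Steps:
y(V) = 0
N(s) = 0
u = 4 (u = (-2)² = 4)
√(u + E(N(-5*3))) = √(4 - 2*0) = √(4 + 0) = √4 = 2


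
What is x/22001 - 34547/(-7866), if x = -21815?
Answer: 588471757/173059866 ≈ 3.4004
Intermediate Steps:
x/22001 - 34547/(-7866) = -21815/22001 - 34547/(-7866) = -21815*1/22001 - 34547*(-1/7866) = -21815/22001 + 34547/7866 = 588471757/173059866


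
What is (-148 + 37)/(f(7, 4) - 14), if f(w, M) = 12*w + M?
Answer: -3/2 ≈ -1.5000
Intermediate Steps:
f(w, M) = M + 12*w
(-148 + 37)/(f(7, 4) - 14) = (-148 + 37)/((4 + 12*7) - 14) = -111/((4 + 84) - 14) = -111/(88 - 14) = -111/74 = (1/74)*(-111) = -3/2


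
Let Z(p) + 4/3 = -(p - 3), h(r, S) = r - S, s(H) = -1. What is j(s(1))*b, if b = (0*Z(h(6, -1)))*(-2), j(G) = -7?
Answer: 0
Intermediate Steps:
Z(p) = 5/3 - p (Z(p) = -4/3 - (p - 3) = -4/3 - (-3 + p) = -4/3 + (3 - p) = 5/3 - p)
b = 0 (b = (0*(5/3 - (6 - 1*(-1))))*(-2) = (0*(5/3 - (6 + 1)))*(-2) = (0*(5/3 - 1*7))*(-2) = (0*(5/3 - 7))*(-2) = (0*(-16/3))*(-2) = 0*(-2) = 0)
j(s(1))*b = -7*0 = 0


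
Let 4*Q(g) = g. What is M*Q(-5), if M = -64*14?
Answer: 1120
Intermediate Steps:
Q(g) = g/4
M = -896
M*Q(-5) = -224*(-5) = -896*(-5/4) = 1120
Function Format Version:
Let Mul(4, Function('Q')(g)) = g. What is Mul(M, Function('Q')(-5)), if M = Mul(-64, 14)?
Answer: 1120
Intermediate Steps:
Function('Q')(g) = Mul(Rational(1, 4), g)
M = -896
Mul(M, Function('Q')(-5)) = Mul(-896, Mul(Rational(1, 4), -5)) = Mul(-896, Rational(-5, 4)) = 1120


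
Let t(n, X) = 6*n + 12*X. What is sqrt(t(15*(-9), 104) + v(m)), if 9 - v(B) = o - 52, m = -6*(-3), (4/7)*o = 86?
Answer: sqrt(1394)/2 ≈ 18.668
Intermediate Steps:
o = 301/2 (o = (7/4)*86 = 301/2 ≈ 150.50)
m = 18
v(B) = -179/2 (v(B) = 9 - (301/2 - 52) = 9 - 1*197/2 = 9 - 197/2 = -179/2)
sqrt(t(15*(-9), 104) + v(m)) = sqrt((6*(15*(-9)) + 12*104) - 179/2) = sqrt((6*(-135) + 1248) - 179/2) = sqrt((-810 + 1248) - 179/2) = sqrt(438 - 179/2) = sqrt(697/2) = sqrt(1394)/2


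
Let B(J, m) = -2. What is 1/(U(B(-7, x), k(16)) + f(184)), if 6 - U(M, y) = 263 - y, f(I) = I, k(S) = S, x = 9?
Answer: -1/57 ≈ -0.017544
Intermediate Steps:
U(M, y) = -257 + y (U(M, y) = 6 - (263 - y) = 6 + (-263 + y) = -257 + y)
1/(U(B(-7, x), k(16)) + f(184)) = 1/((-257 + 16) + 184) = 1/(-241 + 184) = 1/(-57) = -1/57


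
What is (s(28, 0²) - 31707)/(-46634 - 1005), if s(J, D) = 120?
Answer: 31587/47639 ≈ 0.66305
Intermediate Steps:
(s(28, 0²) - 31707)/(-46634 - 1005) = (120 - 31707)/(-46634 - 1005) = -31587/(-47639) = -31587*(-1/47639) = 31587/47639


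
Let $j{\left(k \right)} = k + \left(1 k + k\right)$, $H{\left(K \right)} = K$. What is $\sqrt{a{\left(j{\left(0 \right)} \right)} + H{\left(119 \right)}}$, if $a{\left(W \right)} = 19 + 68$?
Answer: $\sqrt{206} \approx 14.353$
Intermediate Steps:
$j{\left(k \right)} = 3 k$ ($j{\left(k \right)} = k + \left(k + k\right) = k + 2 k = 3 k$)
$a{\left(W \right)} = 87$
$\sqrt{a{\left(j{\left(0 \right)} \right)} + H{\left(119 \right)}} = \sqrt{87 + 119} = \sqrt{206}$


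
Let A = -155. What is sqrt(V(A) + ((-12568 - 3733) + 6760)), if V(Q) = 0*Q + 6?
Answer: I*sqrt(9535) ≈ 97.647*I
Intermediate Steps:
V(Q) = 6 (V(Q) = 0 + 6 = 6)
sqrt(V(A) + ((-12568 - 3733) + 6760)) = sqrt(6 + ((-12568 - 3733) + 6760)) = sqrt(6 + (-16301 + 6760)) = sqrt(6 - 9541) = sqrt(-9535) = I*sqrt(9535)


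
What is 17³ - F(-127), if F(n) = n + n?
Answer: 5167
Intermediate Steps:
F(n) = 2*n
17³ - F(-127) = 17³ - 2*(-127) = 4913 - 1*(-254) = 4913 + 254 = 5167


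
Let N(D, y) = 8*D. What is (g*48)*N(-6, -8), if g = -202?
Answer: 465408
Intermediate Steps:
(g*48)*N(-6, -8) = (-202*48)*(8*(-6)) = -9696*(-48) = 465408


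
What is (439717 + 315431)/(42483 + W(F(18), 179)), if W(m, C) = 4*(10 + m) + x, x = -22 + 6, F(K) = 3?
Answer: 251716/14173 ≈ 17.760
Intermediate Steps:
x = -16
W(m, C) = 24 + 4*m (W(m, C) = 4*(10 + m) - 16 = (40 + 4*m) - 16 = 24 + 4*m)
(439717 + 315431)/(42483 + W(F(18), 179)) = (439717 + 315431)/(42483 + (24 + 4*3)) = 755148/(42483 + (24 + 12)) = 755148/(42483 + 36) = 755148/42519 = 755148*(1/42519) = 251716/14173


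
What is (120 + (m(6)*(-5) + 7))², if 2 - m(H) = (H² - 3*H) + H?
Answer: 56169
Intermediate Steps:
m(H) = 2 - H² + 2*H (m(H) = 2 - ((H² - 3*H) + H) = 2 - (H² - 2*H) = 2 + (-H² + 2*H) = 2 - H² + 2*H)
(120 + (m(6)*(-5) + 7))² = (120 + ((2 - 1*6² + 2*6)*(-5) + 7))² = (120 + ((2 - 1*36 + 12)*(-5) + 7))² = (120 + ((2 - 36 + 12)*(-5) + 7))² = (120 + (-22*(-5) + 7))² = (120 + (110 + 7))² = (120 + 117)² = 237² = 56169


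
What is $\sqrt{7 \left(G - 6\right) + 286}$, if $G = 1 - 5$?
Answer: $6 \sqrt{6} \approx 14.697$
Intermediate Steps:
$G = -4$ ($G = 1 - 5 = -4$)
$\sqrt{7 \left(G - 6\right) + 286} = \sqrt{7 \left(-4 - 6\right) + 286} = \sqrt{7 \left(-10\right) + 286} = \sqrt{-70 + 286} = \sqrt{216} = 6 \sqrt{6}$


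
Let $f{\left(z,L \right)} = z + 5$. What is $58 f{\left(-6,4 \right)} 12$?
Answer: $-696$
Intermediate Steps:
$f{\left(z,L \right)} = 5 + z$
$58 f{\left(-6,4 \right)} 12 = 58 \left(5 - 6\right) 12 = 58 \left(-1\right) 12 = \left(-58\right) 12 = -696$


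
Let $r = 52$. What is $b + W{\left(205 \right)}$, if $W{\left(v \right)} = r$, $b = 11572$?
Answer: $11624$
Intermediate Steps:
$W{\left(v \right)} = 52$
$b + W{\left(205 \right)} = 11572 + 52 = 11624$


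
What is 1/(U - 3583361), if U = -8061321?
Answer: -1/11644682 ≈ -8.5876e-8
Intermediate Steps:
1/(U - 3583361) = 1/(-8061321 - 3583361) = 1/(-11644682) = -1/11644682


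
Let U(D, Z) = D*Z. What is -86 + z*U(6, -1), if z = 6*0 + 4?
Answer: -110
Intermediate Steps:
z = 4 (z = 0 + 4 = 4)
-86 + z*U(6, -1) = -86 + 4*(6*(-1)) = -86 + 4*(-6) = -86 - 24 = -110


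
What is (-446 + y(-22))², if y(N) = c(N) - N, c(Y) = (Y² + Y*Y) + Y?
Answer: 272484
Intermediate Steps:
c(Y) = Y + 2*Y² (c(Y) = (Y² + Y²) + Y = 2*Y² + Y = Y + 2*Y²)
y(N) = -N + N*(1 + 2*N) (y(N) = N*(1 + 2*N) - N = -N + N*(1 + 2*N))
(-446 + y(-22))² = (-446 + 2*(-22)²)² = (-446 + 2*484)² = (-446 + 968)² = 522² = 272484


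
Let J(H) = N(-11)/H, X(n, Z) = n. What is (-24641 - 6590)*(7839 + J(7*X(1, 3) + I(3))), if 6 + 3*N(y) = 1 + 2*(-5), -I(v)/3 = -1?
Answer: -489608387/2 ≈ -2.4480e+8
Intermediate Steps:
I(v) = 3 (I(v) = -3*(-1) = 3)
N(y) = -5 (N(y) = -2 + (1 + 2*(-5))/3 = -2 + (1 - 10)/3 = -2 + (1/3)*(-9) = -2 - 3 = -5)
J(H) = -5/H
(-24641 - 6590)*(7839 + J(7*X(1, 3) + I(3))) = (-24641 - 6590)*(7839 - 5/(7*1 + 3)) = -31231*(7839 - 5/(7 + 3)) = -31231*(7839 - 5/10) = -31231*(7839 - 5*1/10) = -31231*(7839 - 1/2) = -31231*15677/2 = -489608387/2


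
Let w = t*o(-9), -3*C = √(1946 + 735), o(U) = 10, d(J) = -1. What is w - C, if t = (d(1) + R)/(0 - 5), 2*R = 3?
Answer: -1 + √2681/3 ≈ 16.259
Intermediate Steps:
R = 3/2 (R = (½)*3 = 3/2 ≈ 1.5000)
C = -√2681/3 (C = -√(1946 + 735)/3 = -√2681/3 ≈ -17.259)
t = -⅒ (t = (-1 + 3/2)/(0 - 5) = (½)/(-5) = (½)*(-⅕) = -⅒ ≈ -0.10000)
w = -1 (w = -⅒*10 = -1)
w - C = -1 - (-1)*√2681/3 = -1 + √2681/3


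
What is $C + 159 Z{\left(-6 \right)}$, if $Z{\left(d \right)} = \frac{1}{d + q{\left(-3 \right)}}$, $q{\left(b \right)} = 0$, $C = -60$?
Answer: $- \frac{173}{2} \approx -86.5$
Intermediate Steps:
$Z{\left(d \right)} = \frac{1}{d}$ ($Z{\left(d \right)} = \frac{1}{d + 0} = \frac{1}{d}$)
$C + 159 Z{\left(-6 \right)} = -60 + \frac{159}{-6} = -60 + 159 \left(- \frac{1}{6}\right) = -60 - \frac{53}{2} = - \frac{173}{2}$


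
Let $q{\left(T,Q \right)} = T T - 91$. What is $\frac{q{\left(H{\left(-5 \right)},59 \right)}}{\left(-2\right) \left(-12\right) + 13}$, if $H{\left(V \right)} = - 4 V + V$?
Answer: $\frac{134}{37} \approx 3.6216$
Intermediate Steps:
$H{\left(V \right)} = - 3 V$
$q{\left(T,Q \right)} = -91 + T^{2}$ ($q{\left(T,Q \right)} = T^{2} - 91 = -91 + T^{2}$)
$\frac{q{\left(H{\left(-5 \right)},59 \right)}}{\left(-2\right) \left(-12\right) + 13} = \frac{-91 + \left(\left(-3\right) \left(-5\right)\right)^{2}}{\left(-2\right) \left(-12\right) + 13} = \frac{-91 + 15^{2}}{24 + 13} = \frac{-91 + 225}{37} = 134 \cdot \frac{1}{37} = \frac{134}{37}$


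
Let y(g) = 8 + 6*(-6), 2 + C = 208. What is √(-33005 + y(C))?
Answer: 11*I*√273 ≈ 181.75*I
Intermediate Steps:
C = 206 (C = -2 + 208 = 206)
y(g) = -28 (y(g) = 8 - 36 = -28)
√(-33005 + y(C)) = √(-33005 - 28) = √(-33033) = 11*I*√273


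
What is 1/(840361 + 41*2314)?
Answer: 1/935235 ≈ 1.0692e-6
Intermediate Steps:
1/(840361 + 41*2314) = 1/(840361 + 94874) = 1/935235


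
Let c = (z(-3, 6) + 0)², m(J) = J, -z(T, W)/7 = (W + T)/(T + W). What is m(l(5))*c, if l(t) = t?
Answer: 245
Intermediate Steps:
z(T, W) = -7 (z(T, W) = -7*(W + T)/(T + W) = -7*(T + W)/(T + W) = -7*1 = -7)
c = 49 (c = (-7 + 0)² = (-7)² = 49)
m(l(5))*c = 5*49 = 245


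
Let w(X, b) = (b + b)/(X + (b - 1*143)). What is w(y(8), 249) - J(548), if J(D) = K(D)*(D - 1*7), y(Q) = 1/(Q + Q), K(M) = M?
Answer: -503098228/1697 ≈ -2.9646e+5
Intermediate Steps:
y(Q) = 1/(2*Q)
w(X, b) = 2*b/(-143 + X + b) (w(X, b) = (2*b)/(X + (b - 143)) = (2*b)/(X + (-143 + b)) = (2*b)/(-143 + X + b) = 2*b/(-143 + X + b))
J(D) = D*(-7 + D) (J(D) = D*(D - 1*7) = D*(D - 7) = D*(-7 + D))
w(y(8), 249) - J(548) = 2*249/(-143 + (½)/8 + 249) - 548*(-7 + 548) = 2*249/(-143 + (½)*(⅛) + 249) - 548*541 = 2*249/(-143 + 1/16 + 249) - 1*296468 = 2*249/(1697/16) - 296468 = 2*249*(16/1697) - 296468 = 7968/1697 - 296468 = -503098228/1697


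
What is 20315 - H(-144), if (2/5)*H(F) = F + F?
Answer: 21035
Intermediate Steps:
H(F) = 5*F (H(F) = 5*(F + F)/2 = 5*(2*F)/2 = 5*F)
20315 - H(-144) = 20315 - 5*(-144) = 20315 - 1*(-720) = 20315 + 720 = 21035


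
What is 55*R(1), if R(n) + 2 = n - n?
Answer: -110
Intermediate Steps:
R(n) = -2 (R(n) = -2 + (n - n) = -2 + 0 = -2)
55*R(1) = 55*(-2) = -110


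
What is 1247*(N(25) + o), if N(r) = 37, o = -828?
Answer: -986377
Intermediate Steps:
1247*(N(25) + o) = 1247*(37 - 828) = 1247*(-791) = -986377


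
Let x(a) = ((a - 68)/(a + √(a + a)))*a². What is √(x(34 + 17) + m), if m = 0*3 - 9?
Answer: 3*√(-4964 - √102)/√(51 + √102) ≈ 27.068*I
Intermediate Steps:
m = -9 (m = 0 - 9 = -9)
x(a) = a²*(-68 + a)/(a + √2*√a) (x(a) = ((-68 + a)/(a + √(2*a)))*a² = ((-68 + a)/(a + √2*√a))*a² = a²*(-68 + a)/(a + √2*√a))
√(x(34 + 17) + m) = √((34 + 17)²*(-68 + (34 + 17))/((34 + 17) + √2*√(34 + 17)) - 9) = √(51²*(-68 + 51)/(51 + √2*√51) - 9) = √(2601*(-17)/(51 + √102) - 9) = √(-44217/(51 + √102) - 9) = √(-9 - 44217/(51 + √102))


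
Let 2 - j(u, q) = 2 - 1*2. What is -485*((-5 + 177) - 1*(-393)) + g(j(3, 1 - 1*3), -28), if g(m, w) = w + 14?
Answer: -274039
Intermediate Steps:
j(u, q) = 2 (j(u, q) = 2 - (2 - 1*2) = 2 - (2 - 2) = 2 - 1*0 = 2 + 0 = 2)
g(m, w) = 14 + w
-485*((-5 + 177) - 1*(-393)) + g(j(3, 1 - 1*3), -28) = -485*((-5 + 177) - 1*(-393)) + (14 - 28) = -485*(172 + 393) - 14 = -485*565 - 14 = -274025 - 14 = -274039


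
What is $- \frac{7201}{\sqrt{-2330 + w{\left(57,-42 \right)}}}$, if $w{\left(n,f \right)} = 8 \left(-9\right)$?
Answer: $\frac{7201 i \sqrt{2402}}{2402} \approx 146.93 i$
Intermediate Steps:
$w{\left(n,f \right)} = -72$
$- \frac{7201}{\sqrt{-2330 + w{\left(57,-42 \right)}}} = - \frac{7201}{\sqrt{-2330 - 72}} = - \frac{7201}{\sqrt{-2402}} = - \frac{7201}{i \sqrt{2402}} = - 7201 \left(- \frac{i \sqrt{2402}}{2402}\right) = \frac{7201 i \sqrt{2402}}{2402}$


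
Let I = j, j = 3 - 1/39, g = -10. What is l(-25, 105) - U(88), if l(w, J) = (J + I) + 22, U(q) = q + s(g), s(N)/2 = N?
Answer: 2417/39 ≈ 61.974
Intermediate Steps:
s(N) = 2*N
j = 116/39 (j = 3 - 1*1/39 = 3 - 1/39 = 116/39 ≈ 2.9744)
I = 116/39 ≈ 2.9744
U(q) = -20 + q (U(q) = q + 2*(-10) = q - 20 = -20 + q)
l(w, J) = 974/39 + J (l(w, J) = (J + 116/39) + 22 = (116/39 + J) + 22 = 974/39 + J)
l(-25, 105) - U(88) = (974/39 + 105) - (-20 + 88) = 5069/39 - 1*68 = 5069/39 - 68 = 2417/39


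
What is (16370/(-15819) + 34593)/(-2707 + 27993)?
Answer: 547210297/399999234 ≈ 1.3680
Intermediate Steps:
(16370/(-15819) + 34593)/(-2707 + 27993) = (16370*(-1/15819) + 34593)/25286 = (-16370/15819 + 34593)*(1/25286) = (547210297/15819)*(1/25286) = 547210297/399999234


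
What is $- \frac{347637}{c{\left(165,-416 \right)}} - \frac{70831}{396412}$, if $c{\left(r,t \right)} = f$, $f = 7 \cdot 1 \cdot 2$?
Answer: $- \frac{68904235039}{2774884} \approx -24831.0$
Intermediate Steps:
$f = 14$ ($f = 7 \cdot 2 = 14$)
$c{\left(r,t \right)} = 14$
$- \frac{347637}{c{\left(165,-416 \right)}} - \frac{70831}{396412} = - \frac{347637}{14} - \frac{70831}{396412} = - \frac{68904235039}{2774884}$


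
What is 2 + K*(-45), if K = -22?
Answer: 992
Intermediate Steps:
2 + K*(-45) = 2 - 22*(-45) = 2 + 990 = 992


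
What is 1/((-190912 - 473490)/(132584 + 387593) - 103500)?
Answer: -520177/53838983902 ≈ -9.6617e-6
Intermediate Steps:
1/((-190912 - 473490)/(132584 + 387593) - 103500) = 1/(-664402/520177 - 103500) = 1/(-53838983902/520177) = -520177/53838983902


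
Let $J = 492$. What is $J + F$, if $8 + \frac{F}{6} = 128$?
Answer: $1212$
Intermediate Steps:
$F = 720$ ($F = -48 + 6 \cdot 128 = -48 + 768 = 720$)
$J + F = 492 + 720 = 1212$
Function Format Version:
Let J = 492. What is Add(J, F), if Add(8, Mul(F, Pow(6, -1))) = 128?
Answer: 1212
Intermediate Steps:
F = 720 (F = Add(-48, Mul(6, 128)) = Add(-48, 768) = 720)
Add(J, F) = Add(492, 720) = 1212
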